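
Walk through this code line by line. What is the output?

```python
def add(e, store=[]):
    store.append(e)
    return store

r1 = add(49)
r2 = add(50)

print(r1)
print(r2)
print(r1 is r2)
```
[49, 50]
[49, 50]
True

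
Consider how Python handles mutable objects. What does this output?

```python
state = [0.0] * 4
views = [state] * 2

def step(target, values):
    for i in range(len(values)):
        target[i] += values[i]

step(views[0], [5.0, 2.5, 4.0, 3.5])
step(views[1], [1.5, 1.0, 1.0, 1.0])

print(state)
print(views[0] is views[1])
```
[6.5, 3.5, 5.0, 4.5]
True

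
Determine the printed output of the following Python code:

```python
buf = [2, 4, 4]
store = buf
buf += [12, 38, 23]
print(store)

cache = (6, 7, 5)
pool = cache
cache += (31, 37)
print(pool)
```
[2, 4, 4, 12, 38, 23]
(6, 7, 5)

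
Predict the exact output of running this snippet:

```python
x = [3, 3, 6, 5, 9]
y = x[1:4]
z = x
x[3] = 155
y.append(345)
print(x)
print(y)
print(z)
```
[3, 3, 6, 155, 9]
[3, 6, 5, 345]
[3, 3, 6, 155, 9]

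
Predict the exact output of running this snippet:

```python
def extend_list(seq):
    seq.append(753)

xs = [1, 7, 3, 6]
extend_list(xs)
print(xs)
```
[1, 7, 3, 6, 753]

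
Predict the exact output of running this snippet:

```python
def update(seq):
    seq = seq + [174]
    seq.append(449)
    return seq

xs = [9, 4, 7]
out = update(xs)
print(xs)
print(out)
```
[9, 4, 7]
[9, 4, 7, 174, 449]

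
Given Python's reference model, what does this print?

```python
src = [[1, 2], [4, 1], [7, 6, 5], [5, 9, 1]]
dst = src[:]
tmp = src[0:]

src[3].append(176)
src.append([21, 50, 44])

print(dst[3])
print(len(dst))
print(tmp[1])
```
[5, 9, 1, 176]
4
[4, 1]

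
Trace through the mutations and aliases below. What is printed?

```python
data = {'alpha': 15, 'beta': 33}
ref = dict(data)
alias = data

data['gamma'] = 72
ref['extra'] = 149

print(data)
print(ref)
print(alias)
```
{'alpha': 15, 'beta': 33, 'gamma': 72}
{'alpha': 15, 'beta': 33, 'extra': 149}
{'alpha': 15, 'beta': 33, 'gamma': 72}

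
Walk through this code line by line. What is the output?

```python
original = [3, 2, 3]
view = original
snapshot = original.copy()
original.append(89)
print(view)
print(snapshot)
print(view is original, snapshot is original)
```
[3, 2, 3, 89]
[3, 2, 3]
True False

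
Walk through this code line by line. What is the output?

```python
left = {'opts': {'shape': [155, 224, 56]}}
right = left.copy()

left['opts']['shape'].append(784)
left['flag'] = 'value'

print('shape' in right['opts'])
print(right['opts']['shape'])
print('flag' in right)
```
True
[155, 224, 56, 784]
False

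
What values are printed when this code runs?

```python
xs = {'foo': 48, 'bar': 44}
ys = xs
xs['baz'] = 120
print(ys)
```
{'foo': 48, 'bar': 44, 'baz': 120}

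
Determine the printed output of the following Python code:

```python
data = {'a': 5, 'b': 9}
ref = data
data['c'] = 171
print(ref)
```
{'a': 5, 'b': 9, 'c': 171}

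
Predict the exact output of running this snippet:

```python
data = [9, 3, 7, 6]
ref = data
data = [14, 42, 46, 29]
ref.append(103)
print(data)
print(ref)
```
[14, 42, 46, 29]
[9, 3, 7, 6, 103]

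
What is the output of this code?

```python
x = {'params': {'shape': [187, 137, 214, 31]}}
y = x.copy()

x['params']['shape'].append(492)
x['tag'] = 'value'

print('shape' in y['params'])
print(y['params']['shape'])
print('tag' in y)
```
True
[187, 137, 214, 31, 492]
False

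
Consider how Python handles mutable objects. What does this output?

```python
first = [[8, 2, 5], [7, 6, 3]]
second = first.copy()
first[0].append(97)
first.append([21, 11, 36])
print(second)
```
[[8, 2, 5, 97], [7, 6, 3]]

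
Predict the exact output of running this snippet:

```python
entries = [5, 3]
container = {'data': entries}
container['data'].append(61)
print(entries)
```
[5, 3, 61]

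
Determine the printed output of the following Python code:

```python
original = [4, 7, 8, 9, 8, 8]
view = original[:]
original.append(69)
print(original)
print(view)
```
[4, 7, 8, 9, 8, 8, 69]
[4, 7, 8, 9, 8, 8]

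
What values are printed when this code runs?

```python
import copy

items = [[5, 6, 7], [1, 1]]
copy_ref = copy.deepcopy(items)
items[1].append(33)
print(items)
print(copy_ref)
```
[[5, 6, 7], [1, 1, 33]]
[[5, 6, 7], [1, 1]]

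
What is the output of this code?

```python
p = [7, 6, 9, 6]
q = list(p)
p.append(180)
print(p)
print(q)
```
[7, 6, 9, 6, 180]
[7, 6, 9, 6]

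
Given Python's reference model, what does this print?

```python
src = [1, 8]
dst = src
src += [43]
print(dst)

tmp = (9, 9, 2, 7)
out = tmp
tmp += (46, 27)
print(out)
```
[1, 8, 43]
(9, 9, 2, 7)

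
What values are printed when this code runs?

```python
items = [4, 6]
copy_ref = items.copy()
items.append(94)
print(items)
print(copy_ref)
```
[4, 6, 94]
[4, 6]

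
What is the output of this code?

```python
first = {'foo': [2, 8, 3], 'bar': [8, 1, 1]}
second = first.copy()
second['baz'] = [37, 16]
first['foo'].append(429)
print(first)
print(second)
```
{'foo': [2, 8, 3, 429], 'bar': [8, 1, 1]}
{'foo': [2, 8, 3, 429], 'bar': [8, 1, 1], 'baz': [37, 16]}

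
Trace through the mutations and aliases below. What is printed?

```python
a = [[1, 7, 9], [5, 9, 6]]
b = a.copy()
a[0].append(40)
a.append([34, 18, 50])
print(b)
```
[[1, 7, 9, 40], [5, 9, 6]]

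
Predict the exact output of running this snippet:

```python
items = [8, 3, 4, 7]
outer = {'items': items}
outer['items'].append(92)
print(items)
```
[8, 3, 4, 7, 92]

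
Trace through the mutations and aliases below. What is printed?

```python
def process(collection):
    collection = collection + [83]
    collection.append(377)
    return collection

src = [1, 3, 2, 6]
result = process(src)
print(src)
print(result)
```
[1, 3, 2, 6]
[1, 3, 2, 6, 83, 377]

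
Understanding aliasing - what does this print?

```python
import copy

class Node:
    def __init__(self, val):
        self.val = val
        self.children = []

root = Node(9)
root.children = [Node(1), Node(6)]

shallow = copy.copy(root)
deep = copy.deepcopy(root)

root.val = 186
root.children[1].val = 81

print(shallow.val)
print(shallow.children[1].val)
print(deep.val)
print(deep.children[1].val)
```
9
81
9
6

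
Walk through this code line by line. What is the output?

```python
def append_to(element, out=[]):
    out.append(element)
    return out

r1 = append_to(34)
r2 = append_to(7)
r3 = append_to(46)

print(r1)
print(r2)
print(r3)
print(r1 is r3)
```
[34, 7, 46]
[34, 7, 46]
[34, 7, 46]
True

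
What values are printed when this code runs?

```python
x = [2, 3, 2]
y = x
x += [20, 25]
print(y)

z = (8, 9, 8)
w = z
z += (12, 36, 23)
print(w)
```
[2, 3, 2, 20, 25]
(8, 9, 8)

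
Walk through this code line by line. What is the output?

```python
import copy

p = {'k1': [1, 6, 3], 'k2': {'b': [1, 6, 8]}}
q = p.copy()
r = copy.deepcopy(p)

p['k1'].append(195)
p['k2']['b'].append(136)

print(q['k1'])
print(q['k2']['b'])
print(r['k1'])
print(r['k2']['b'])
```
[1, 6, 3, 195]
[1, 6, 8, 136]
[1, 6, 3]
[1, 6, 8]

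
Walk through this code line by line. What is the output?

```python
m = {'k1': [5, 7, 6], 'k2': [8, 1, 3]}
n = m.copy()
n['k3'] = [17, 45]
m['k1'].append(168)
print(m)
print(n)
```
{'k1': [5, 7, 6, 168], 'k2': [8, 1, 3]}
{'k1': [5, 7, 6, 168], 'k2': [8, 1, 3], 'k3': [17, 45]}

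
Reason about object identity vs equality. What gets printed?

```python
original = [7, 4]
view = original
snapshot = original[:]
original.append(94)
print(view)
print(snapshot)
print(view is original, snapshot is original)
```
[7, 4, 94]
[7, 4]
True False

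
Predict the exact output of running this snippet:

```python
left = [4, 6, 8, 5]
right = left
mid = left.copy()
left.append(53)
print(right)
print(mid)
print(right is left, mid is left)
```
[4, 6, 8, 5, 53]
[4, 6, 8, 5]
True False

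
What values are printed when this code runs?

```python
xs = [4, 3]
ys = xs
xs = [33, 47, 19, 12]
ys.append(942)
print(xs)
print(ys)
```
[33, 47, 19, 12]
[4, 3, 942]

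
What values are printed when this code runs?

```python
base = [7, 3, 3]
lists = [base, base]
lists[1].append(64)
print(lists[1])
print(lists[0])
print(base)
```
[7, 3, 3, 64]
[7, 3, 3, 64]
[7, 3, 3, 64]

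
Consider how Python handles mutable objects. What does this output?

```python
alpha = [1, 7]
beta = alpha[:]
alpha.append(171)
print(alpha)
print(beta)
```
[1, 7, 171]
[1, 7]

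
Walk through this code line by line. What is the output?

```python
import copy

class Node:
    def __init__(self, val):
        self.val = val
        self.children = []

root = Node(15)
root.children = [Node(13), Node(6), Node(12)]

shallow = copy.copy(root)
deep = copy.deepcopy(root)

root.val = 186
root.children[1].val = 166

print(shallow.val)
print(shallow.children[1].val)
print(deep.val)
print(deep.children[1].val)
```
15
166
15
6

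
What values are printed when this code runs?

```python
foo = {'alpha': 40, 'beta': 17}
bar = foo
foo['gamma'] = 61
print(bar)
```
{'alpha': 40, 'beta': 17, 'gamma': 61}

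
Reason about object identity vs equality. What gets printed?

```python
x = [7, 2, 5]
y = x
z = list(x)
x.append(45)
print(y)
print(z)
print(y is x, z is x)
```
[7, 2, 5, 45]
[7, 2, 5]
True False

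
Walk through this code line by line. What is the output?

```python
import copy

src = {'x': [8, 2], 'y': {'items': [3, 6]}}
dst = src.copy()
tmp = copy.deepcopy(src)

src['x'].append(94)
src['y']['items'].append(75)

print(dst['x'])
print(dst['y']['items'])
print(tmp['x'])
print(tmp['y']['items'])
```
[8, 2, 94]
[3, 6, 75]
[8, 2]
[3, 6]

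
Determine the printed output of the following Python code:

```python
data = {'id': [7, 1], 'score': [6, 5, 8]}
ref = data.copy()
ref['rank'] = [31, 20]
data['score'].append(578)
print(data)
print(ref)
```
{'id': [7, 1], 'score': [6, 5, 8, 578]}
{'id': [7, 1], 'score': [6, 5, 8, 578], 'rank': [31, 20]}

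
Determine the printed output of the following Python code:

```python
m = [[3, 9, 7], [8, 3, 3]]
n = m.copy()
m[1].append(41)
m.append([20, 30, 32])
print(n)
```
[[3, 9, 7], [8, 3, 3, 41]]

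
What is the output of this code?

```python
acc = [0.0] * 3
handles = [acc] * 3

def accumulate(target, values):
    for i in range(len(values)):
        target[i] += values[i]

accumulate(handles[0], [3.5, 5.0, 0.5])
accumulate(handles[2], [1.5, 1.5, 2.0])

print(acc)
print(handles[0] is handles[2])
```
[5.0, 6.5, 2.5]
True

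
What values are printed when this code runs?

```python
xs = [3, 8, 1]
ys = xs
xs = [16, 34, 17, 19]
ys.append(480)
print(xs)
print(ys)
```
[16, 34, 17, 19]
[3, 8, 1, 480]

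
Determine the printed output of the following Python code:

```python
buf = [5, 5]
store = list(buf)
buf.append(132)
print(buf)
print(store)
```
[5, 5, 132]
[5, 5]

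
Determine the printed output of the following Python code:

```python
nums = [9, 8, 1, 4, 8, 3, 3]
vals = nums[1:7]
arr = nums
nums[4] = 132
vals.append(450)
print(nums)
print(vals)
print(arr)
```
[9, 8, 1, 4, 132, 3, 3]
[8, 1, 4, 8, 3, 3, 450]
[9, 8, 1, 4, 132, 3, 3]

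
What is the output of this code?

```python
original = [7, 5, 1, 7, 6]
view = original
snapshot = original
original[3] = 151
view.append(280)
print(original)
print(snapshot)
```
[7, 5, 1, 151, 6, 280]
[7, 5, 1, 151, 6, 280]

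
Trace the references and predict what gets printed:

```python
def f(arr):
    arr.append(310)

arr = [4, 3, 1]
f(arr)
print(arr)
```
[4, 3, 1, 310]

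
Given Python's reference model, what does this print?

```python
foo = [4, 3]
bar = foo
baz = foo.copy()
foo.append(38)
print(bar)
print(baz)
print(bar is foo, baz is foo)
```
[4, 3, 38]
[4, 3]
True False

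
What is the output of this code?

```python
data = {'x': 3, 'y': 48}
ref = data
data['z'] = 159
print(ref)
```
{'x': 3, 'y': 48, 'z': 159}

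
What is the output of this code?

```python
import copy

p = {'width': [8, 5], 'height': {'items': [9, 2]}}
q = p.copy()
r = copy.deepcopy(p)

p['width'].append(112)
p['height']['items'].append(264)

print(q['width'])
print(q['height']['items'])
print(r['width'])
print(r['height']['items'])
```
[8, 5, 112]
[9, 2, 264]
[8, 5]
[9, 2]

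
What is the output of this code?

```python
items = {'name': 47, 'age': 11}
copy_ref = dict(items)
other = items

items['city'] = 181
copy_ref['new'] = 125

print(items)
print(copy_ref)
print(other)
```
{'name': 47, 'age': 11, 'city': 181}
{'name': 47, 'age': 11, 'new': 125}
{'name': 47, 'age': 11, 'city': 181}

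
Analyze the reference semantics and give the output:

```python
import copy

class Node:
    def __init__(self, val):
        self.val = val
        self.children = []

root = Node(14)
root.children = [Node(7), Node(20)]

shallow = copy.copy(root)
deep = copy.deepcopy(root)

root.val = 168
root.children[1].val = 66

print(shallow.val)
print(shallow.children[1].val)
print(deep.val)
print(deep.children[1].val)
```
14
66
14
20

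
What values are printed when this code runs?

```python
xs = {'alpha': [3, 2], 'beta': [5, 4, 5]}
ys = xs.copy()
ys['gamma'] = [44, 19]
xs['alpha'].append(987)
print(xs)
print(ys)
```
{'alpha': [3, 2, 987], 'beta': [5, 4, 5]}
{'alpha': [3, 2, 987], 'beta': [5, 4, 5], 'gamma': [44, 19]}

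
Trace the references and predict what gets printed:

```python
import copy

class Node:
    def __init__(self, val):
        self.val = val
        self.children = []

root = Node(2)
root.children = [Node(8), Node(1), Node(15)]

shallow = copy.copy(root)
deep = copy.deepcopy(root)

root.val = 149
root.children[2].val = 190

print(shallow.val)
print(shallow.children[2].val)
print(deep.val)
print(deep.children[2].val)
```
2
190
2
15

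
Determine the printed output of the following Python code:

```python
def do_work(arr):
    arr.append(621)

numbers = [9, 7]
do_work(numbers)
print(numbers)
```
[9, 7, 621]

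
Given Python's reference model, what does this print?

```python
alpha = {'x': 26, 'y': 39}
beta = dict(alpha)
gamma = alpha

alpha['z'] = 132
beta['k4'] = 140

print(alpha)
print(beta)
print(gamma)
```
{'x': 26, 'y': 39, 'z': 132}
{'x': 26, 'y': 39, 'k4': 140}
{'x': 26, 'y': 39, 'z': 132}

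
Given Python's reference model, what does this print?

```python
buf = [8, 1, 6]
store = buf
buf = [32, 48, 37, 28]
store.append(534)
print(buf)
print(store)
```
[32, 48, 37, 28]
[8, 1, 6, 534]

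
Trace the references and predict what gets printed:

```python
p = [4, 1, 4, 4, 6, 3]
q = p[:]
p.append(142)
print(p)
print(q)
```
[4, 1, 4, 4, 6, 3, 142]
[4, 1, 4, 4, 6, 3]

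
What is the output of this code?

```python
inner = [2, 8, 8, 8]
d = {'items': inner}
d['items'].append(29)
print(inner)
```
[2, 8, 8, 8, 29]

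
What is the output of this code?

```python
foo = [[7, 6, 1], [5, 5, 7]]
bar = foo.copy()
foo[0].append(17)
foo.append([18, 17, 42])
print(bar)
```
[[7, 6, 1, 17], [5, 5, 7]]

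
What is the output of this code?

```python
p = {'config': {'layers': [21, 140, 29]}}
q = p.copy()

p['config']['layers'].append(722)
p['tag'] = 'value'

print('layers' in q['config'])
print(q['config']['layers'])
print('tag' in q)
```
True
[21, 140, 29, 722]
False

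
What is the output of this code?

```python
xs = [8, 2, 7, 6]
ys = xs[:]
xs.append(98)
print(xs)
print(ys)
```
[8, 2, 7, 6, 98]
[8, 2, 7, 6]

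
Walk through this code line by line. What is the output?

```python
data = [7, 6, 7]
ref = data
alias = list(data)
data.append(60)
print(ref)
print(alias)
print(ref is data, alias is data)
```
[7, 6, 7, 60]
[7, 6, 7]
True False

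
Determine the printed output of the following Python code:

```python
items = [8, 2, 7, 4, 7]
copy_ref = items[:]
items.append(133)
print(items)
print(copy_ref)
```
[8, 2, 7, 4, 7, 133]
[8, 2, 7, 4, 7]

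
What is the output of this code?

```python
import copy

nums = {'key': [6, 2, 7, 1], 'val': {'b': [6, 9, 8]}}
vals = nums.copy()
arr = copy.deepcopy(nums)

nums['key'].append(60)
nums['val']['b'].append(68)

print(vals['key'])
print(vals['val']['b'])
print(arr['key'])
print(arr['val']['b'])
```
[6, 2, 7, 1, 60]
[6, 9, 8, 68]
[6, 2, 7, 1]
[6, 9, 8]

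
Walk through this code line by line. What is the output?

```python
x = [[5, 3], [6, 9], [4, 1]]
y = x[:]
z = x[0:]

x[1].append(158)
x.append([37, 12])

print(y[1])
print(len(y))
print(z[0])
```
[6, 9, 158]
3
[5, 3]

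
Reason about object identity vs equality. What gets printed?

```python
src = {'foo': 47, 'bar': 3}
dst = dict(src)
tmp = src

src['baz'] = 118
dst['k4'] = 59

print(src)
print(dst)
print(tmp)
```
{'foo': 47, 'bar': 3, 'baz': 118}
{'foo': 47, 'bar': 3, 'k4': 59}
{'foo': 47, 'bar': 3, 'baz': 118}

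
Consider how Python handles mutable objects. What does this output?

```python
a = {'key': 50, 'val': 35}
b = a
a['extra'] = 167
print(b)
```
{'key': 50, 'val': 35, 'extra': 167}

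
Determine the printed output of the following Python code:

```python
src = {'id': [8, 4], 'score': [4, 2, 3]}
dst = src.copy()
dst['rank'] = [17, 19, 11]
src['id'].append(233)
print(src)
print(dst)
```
{'id': [8, 4, 233], 'score': [4, 2, 3]}
{'id': [8, 4, 233], 'score': [4, 2, 3], 'rank': [17, 19, 11]}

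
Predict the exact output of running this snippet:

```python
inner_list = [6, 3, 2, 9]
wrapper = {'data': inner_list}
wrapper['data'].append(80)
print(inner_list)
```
[6, 3, 2, 9, 80]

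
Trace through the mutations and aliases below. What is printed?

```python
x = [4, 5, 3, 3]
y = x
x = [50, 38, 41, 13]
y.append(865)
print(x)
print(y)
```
[50, 38, 41, 13]
[4, 5, 3, 3, 865]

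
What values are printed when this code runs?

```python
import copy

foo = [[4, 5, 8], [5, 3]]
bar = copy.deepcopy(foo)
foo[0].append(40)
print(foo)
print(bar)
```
[[4, 5, 8, 40], [5, 3]]
[[4, 5, 8], [5, 3]]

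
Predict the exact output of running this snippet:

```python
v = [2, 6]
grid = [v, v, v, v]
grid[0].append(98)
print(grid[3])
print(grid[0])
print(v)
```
[2, 6, 98]
[2, 6, 98]
[2, 6, 98]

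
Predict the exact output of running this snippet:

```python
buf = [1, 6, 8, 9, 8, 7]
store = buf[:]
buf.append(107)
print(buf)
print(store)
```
[1, 6, 8, 9, 8, 7, 107]
[1, 6, 8, 9, 8, 7]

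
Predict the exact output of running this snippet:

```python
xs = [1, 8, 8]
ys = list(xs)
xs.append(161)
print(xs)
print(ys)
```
[1, 8, 8, 161]
[1, 8, 8]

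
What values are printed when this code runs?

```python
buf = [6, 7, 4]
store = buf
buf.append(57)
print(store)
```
[6, 7, 4, 57]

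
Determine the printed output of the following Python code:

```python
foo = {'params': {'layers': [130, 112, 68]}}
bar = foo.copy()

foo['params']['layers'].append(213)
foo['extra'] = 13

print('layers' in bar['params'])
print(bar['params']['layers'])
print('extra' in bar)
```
True
[130, 112, 68, 213]
False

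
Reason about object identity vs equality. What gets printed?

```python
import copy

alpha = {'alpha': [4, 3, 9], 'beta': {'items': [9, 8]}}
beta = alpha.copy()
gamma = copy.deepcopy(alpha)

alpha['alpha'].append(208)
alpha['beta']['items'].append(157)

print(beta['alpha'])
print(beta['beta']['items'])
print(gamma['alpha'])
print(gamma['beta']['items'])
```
[4, 3, 9, 208]
[9, 8, 157]
[4, 3, 9]
[9, 8]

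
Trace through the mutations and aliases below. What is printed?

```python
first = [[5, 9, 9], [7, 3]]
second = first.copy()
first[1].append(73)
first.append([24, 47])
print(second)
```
[[5, 9, 9], [7, 3, 73]]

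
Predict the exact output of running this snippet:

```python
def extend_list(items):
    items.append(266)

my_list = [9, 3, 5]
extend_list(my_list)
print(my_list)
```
[9, 3, 5, 266]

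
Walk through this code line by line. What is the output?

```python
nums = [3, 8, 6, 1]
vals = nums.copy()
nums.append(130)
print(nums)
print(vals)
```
[3, 8, 6, 1, 130]
[3, 8, 6, 1]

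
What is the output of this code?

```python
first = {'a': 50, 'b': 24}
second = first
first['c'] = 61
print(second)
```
{'a': 50, 'b': 24, 'c': 61}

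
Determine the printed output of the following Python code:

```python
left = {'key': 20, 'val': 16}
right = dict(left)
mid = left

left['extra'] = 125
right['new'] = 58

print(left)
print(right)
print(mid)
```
{'key': 20, 'val': 16, 'extra': 125}
{'key': 20, 'val': 16, 'new': 58}
{'key': 20, 'val': 16, 'extra': 125}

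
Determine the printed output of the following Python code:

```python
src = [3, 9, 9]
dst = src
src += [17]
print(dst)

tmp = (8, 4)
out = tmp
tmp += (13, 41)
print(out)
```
[3, 9, 9, 17]
(8, 4)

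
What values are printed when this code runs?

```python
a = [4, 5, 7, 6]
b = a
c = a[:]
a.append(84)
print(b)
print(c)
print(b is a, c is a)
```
[4, 5, 7, 6, 84]
[4, 5, 7, 6]
True False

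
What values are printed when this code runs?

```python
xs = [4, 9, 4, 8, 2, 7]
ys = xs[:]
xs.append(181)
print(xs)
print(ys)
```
[4, 9, 4, 8, 2, 7, 181]
[4, 9, 4, 8, 2, 7]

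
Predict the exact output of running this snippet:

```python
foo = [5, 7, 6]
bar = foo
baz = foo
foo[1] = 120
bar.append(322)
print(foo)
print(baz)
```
[5, 120, 6, 322]
[5, 120, 6, 322]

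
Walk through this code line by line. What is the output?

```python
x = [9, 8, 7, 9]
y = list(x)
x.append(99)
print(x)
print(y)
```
[9, 8, 7, 9, 99]
[9, 8, 7, 9]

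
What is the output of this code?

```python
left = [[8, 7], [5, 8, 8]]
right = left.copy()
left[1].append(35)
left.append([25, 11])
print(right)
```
[[8, 7], [5, 8, 8, 35]]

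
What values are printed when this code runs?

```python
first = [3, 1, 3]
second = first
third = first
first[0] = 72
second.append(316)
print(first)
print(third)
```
[72, 1, 3, 316]
[72, 1, 3, 316]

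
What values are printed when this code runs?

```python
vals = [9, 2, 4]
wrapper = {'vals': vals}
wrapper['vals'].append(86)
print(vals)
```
[9, 2, 4, 86]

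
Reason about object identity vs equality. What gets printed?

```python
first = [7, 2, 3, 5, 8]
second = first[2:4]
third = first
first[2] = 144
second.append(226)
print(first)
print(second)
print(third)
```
[7, 2, 144, 5, 8]
[3, 5, 226]
[7, 2, 144, 5, 8]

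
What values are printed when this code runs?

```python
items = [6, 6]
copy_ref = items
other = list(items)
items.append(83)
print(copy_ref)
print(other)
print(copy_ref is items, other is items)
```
[6, 6, 83]
[6, 6]
True False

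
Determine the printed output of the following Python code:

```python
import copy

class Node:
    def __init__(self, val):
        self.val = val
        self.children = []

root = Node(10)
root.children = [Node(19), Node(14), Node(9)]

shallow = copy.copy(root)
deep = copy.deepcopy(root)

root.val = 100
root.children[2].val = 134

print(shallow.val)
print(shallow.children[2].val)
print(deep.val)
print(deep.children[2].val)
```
10
134
10
9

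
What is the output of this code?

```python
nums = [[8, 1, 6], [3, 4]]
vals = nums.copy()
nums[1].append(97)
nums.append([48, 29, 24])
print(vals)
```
[[8, 1, 6], [3, 4, 97]]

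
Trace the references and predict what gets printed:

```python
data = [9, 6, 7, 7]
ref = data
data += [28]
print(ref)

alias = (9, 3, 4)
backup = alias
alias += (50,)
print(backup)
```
[9, 6, 7, 7, 28]
(9, 3, 4)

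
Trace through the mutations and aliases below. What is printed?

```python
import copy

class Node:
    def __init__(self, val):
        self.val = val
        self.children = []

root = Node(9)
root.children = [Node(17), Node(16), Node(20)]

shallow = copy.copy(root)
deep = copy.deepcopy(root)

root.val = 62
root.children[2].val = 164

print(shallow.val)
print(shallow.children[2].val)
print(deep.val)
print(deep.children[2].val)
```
9
164
9
20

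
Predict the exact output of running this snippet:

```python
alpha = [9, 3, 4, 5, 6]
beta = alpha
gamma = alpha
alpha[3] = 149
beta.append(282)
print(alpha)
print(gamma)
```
[9, 3, 4, 149, 6, 282]
[9, 3, 4, 149, 6, 282]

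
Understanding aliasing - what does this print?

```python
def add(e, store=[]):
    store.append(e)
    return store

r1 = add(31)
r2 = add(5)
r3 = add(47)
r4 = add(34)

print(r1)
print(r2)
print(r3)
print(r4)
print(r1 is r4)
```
[31, 5, 47, 34]
[31, 5, 47, 34]
[31, 5, 47, 34]
[31, 5, 47, 34]
True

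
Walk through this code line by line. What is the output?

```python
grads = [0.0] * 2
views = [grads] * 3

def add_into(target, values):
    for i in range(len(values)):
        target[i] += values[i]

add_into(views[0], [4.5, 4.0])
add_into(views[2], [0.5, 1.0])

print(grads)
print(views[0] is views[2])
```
[5.0, 5.0]
True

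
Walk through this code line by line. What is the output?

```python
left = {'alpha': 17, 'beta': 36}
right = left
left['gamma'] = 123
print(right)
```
{'alpha': 17, 'beta': 36, 'gamma': 123}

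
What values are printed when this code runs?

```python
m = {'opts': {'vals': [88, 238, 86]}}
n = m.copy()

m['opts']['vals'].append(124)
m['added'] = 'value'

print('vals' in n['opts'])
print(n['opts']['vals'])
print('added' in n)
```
True
[88, 238, 86, 124]
False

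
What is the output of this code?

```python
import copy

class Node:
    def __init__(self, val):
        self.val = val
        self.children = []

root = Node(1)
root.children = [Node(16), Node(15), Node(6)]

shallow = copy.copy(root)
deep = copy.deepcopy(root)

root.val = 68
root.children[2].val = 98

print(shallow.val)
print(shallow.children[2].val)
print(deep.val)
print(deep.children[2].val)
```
1
98
1
6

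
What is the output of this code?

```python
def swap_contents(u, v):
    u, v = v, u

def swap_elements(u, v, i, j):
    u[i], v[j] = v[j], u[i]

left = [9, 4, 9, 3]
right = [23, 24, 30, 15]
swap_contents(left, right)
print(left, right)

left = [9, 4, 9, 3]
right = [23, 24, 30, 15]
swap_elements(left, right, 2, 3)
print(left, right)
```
[9, 4, 9, 3] [23, 24, 30, 15]
[9, 4, 15, 3] [23, 24, 30, 9]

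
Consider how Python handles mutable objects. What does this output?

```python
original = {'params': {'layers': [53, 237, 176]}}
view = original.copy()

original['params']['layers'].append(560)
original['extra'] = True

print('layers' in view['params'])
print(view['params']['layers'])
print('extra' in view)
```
True
[53, 237, 176, 560]
False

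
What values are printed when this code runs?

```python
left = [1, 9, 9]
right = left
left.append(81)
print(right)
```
[1, 9, 9, 81]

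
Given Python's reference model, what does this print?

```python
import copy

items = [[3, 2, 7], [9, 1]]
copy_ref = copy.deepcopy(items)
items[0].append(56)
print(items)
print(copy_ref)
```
[[3, 2, 7, 56], [9, 1]]
[[3, 2, 7], [9, 1]]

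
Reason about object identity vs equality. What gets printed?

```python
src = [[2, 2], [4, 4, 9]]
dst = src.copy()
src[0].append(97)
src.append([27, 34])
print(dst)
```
[[2, 2, 97], [4, 4, 9]]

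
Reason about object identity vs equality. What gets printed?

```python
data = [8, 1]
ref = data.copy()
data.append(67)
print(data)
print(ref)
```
[8, 1, 67]
[8, 1]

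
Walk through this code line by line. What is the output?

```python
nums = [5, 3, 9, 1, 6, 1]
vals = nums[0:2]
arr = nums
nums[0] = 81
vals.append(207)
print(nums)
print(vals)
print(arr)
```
[81, 3, 9, 1, 6, 1]
[5, 3, 207]
[81, 3, 9, 1, 6, 1]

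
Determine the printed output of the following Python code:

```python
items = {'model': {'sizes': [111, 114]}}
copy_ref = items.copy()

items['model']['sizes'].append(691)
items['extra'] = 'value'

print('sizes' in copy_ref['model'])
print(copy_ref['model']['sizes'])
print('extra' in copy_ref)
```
True
[111, 114, 691]
False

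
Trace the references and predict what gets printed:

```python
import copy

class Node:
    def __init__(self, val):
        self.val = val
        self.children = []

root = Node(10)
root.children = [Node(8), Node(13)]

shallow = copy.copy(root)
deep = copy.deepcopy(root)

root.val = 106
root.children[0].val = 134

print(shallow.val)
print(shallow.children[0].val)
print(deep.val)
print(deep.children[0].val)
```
10
134
10
8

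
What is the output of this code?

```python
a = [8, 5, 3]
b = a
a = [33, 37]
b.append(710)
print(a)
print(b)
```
[33, 37]
[8, 5, 3, 710]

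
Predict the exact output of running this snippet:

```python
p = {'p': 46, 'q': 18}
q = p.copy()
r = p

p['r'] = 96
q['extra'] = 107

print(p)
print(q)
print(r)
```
{'p': 46, 'q': 18, 'r': 96}
{'p': 46, 'q': 18, 'extra': 107}
{'p': 46, 'q': 18, 'r': 96}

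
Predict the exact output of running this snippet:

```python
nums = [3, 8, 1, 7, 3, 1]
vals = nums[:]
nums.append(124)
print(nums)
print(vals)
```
[3, 8, 1, 7, 3, 1, 124]
[3, 8, 1, 7, 3, 1]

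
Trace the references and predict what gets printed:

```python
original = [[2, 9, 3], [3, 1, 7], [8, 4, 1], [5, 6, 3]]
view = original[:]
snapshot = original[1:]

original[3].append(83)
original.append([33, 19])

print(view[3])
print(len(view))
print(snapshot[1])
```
[5, 6, 3, 83]
4
[8, 4, 1]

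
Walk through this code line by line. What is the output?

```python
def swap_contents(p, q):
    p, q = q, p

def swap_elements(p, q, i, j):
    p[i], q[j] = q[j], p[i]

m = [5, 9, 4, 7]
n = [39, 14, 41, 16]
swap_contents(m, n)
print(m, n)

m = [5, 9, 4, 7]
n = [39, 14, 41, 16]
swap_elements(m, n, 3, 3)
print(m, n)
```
[5, 9, 4, 7] [39, 14, 41, 16]
[5, 9, 4, 16] [39, 14, 41, 7]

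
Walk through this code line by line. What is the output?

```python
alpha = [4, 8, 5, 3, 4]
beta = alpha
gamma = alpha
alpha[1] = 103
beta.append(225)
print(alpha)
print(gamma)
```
[4, 103, 5, 3, 4, 225]
[4, 103, 5, 3, 4, 225]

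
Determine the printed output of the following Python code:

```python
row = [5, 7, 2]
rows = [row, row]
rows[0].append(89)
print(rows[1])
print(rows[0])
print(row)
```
[5, 7, 2, 89]
[5, 7, 2, 89]
[5, 7, 2, 89]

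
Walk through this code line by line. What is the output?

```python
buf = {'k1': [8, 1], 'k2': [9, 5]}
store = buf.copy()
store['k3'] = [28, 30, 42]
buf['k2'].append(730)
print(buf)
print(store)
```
{'k1': [8, 1], 'k2': [9, 5, 730]}
{'k1': [8, 1], 'k2': [9, 5, 730], 'k3': [28, 30, 42]}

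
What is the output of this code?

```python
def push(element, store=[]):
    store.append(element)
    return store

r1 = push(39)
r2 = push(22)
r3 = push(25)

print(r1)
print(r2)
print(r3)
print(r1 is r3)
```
[39, 22, 25]
[39, 22, 25]
[39, 22, 25]
True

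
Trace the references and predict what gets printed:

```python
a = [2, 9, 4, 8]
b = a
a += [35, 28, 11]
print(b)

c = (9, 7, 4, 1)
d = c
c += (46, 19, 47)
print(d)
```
[2, 9, 4, 8, 35, 28, 11]
(9, 7, 4, 1)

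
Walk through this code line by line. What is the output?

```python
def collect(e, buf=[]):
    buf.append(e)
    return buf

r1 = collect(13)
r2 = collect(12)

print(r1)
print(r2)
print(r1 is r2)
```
[13, 12]
[13, 12]
True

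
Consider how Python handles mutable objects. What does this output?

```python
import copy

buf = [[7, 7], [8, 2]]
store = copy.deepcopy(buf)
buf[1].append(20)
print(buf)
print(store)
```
[[7, 7], [8, 2, 20]]
[[7, 7], [8, 2]]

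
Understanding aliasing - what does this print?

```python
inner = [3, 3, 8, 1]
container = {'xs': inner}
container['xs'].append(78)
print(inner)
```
[3, 3, 8, 1, 78]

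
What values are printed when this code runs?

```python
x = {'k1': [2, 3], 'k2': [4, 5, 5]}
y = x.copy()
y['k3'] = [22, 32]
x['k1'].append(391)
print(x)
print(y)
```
{'k1': [2, 3, 391], 'k2': [4, 5, 5]}
{'k1': [2, 3, 391], 'k2': [4, 5, 5], 'k3': [22, 32]}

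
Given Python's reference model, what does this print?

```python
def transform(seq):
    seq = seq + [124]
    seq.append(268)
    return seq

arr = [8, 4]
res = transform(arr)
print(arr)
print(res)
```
[8, 4]
[8, 4, 124, 268]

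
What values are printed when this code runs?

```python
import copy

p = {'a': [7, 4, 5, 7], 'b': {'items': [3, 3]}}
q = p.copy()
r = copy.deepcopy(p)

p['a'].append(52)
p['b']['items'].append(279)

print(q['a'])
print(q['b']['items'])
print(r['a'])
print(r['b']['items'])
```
[7, 4, 5, 7, 52]
[3, 3, 279]
[7, 4, 5, 7]
[3, 3]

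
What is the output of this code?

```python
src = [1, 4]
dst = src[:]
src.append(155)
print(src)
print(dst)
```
[1, 4, 155]
[1, 4]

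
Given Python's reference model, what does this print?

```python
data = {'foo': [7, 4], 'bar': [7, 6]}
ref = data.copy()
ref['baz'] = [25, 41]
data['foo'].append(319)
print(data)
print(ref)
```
{'foo': [7, 4, 319], 'bar': [7, 6]}
{'foo': [7, 4, 319], 'bar': [7, 6], 'baz': [25, 41]}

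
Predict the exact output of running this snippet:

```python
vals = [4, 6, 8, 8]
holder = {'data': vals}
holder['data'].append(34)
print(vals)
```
[4, 6, 8, 8, 34]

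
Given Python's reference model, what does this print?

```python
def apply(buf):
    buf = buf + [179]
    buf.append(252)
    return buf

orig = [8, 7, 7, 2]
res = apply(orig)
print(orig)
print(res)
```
[8, 7, 7, 2]
[8, 7, 7, 2, 179, 252]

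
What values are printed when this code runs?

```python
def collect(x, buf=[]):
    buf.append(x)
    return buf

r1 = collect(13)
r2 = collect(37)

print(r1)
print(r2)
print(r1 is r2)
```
[13, 37]
[13, 37]
True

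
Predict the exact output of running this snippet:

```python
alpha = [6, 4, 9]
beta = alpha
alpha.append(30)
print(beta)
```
[6, 4, 9, 30]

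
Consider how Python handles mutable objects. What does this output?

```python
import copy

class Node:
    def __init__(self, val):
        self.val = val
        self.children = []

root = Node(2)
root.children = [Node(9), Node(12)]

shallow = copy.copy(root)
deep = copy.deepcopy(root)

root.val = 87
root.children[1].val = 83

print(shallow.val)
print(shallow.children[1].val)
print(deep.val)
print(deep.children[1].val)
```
2
83
2
12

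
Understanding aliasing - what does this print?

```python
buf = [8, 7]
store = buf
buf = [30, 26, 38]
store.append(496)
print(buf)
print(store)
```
[30, 26, 38]
[8, 7, 496]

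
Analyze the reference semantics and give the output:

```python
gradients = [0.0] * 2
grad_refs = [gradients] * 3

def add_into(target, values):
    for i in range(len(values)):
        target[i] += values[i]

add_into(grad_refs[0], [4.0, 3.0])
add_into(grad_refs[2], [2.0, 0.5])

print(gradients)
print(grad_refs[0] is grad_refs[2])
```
[6.0, 3.5]
True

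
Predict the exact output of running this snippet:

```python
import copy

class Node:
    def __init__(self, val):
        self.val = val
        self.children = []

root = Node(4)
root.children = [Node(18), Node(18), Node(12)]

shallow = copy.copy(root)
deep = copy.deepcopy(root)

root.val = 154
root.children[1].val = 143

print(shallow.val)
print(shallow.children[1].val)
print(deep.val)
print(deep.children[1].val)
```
4
143
4
18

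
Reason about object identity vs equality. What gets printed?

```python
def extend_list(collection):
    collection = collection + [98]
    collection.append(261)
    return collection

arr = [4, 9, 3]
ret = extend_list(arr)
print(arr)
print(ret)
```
[4, 9, 3]
[4, 9, 3, 98, 261]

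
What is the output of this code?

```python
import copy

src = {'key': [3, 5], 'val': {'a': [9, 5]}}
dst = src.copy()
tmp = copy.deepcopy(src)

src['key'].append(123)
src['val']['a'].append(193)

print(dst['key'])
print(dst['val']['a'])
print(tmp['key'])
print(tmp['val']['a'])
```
[3, 5, 123]
[9, 5, 193]
[3, 5]
[9, 5]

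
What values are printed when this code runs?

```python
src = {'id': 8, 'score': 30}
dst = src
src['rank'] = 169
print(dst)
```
{'id': 8, 'score': 30, 'rank': 169}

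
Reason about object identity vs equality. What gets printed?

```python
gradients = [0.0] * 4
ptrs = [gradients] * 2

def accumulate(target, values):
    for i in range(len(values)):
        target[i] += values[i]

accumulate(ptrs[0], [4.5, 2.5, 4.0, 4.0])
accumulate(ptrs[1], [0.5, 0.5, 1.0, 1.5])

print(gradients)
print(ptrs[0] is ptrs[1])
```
[5.0, 3.0, 5.0, 5.5]
True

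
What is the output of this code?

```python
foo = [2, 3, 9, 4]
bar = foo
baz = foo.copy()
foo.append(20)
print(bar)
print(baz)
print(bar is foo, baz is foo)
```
[2, 3, 9, 4, 20]
[2, 3, 9, 4]
True False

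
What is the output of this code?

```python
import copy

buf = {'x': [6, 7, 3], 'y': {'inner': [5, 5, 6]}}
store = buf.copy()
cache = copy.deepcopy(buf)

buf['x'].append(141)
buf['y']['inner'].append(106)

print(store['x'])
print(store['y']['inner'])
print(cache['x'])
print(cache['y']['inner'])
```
[6, 7, 3, 141]
[5, 5, 6, 106]
[6, 7, 3]
[5, 5, 6]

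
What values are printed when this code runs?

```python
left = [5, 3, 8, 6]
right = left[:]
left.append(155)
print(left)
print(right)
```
[5, 3, 8, 6, 155]
[5, 3, 8, 6]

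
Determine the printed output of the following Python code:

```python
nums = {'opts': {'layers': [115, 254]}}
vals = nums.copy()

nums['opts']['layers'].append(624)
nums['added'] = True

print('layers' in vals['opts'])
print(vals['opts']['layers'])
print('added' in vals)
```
True
[115, 254, 624]
False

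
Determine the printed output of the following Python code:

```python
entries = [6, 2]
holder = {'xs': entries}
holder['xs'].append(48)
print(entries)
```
[6, 2, 48]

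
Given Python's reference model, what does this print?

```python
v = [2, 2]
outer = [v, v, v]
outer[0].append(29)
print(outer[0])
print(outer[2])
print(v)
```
[2, 2, 29]
[2, 2, 29]
[2, 2, 29]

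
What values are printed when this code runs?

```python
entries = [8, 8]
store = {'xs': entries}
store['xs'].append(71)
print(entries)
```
[8, 8, 71]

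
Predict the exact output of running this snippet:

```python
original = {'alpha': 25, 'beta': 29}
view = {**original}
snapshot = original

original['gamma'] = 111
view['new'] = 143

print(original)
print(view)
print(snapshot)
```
{'alpha': 25, 'beta': 29, 'gamma': 111}
{'alpha': 25, 'beta': 29, 'new': 143}
{'alpha': 25, 'beta': 29, 'gamma': 111}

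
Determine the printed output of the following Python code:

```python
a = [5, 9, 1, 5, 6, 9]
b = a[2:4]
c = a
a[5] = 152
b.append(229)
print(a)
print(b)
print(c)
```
[5, 9, 1, 5, 6, 152]
[1, 5, 229]
[5, 9, 1, 5, 6, 152]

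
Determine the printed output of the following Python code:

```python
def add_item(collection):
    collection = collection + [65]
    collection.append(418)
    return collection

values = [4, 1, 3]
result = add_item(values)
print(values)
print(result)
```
[4, 1, 3]
[4, 1, 3, 65, 418]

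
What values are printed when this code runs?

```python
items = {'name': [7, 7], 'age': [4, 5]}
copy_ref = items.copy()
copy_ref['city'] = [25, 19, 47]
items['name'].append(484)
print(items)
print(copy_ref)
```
{'name': [7, 7, 484], 'age': [4, 5]}
{'name': [7, 7, 484], 'age': [4, 5], 'city': [25, 19, 47]}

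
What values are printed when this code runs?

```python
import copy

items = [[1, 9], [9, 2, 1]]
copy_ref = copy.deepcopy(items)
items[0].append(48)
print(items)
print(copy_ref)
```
[[1, 9, 48], [9, 2, 1]]
[[1, 9], [9, 2, 1]]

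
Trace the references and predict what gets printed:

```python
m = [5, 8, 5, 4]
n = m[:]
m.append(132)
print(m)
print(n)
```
[5, 8, 5, 4, 132]
[5, 8, 5, 4]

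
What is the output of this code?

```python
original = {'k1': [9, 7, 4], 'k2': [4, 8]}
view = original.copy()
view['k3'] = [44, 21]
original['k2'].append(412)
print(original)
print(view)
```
{'k1': [9, 7, 4], 'k2': [4, 8, 412]}
{'k1': [9, 7, 4], 'k2': [4, 8, 412], 'k3': [44, 21]}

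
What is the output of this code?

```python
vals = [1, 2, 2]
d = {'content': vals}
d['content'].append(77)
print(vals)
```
[1, 2, 2, 77]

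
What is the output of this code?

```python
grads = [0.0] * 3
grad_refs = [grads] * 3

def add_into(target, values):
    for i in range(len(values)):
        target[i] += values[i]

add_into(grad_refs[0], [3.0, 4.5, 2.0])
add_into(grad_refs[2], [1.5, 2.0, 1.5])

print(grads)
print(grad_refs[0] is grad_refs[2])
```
[4.5, 6.5, 3.5]
True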